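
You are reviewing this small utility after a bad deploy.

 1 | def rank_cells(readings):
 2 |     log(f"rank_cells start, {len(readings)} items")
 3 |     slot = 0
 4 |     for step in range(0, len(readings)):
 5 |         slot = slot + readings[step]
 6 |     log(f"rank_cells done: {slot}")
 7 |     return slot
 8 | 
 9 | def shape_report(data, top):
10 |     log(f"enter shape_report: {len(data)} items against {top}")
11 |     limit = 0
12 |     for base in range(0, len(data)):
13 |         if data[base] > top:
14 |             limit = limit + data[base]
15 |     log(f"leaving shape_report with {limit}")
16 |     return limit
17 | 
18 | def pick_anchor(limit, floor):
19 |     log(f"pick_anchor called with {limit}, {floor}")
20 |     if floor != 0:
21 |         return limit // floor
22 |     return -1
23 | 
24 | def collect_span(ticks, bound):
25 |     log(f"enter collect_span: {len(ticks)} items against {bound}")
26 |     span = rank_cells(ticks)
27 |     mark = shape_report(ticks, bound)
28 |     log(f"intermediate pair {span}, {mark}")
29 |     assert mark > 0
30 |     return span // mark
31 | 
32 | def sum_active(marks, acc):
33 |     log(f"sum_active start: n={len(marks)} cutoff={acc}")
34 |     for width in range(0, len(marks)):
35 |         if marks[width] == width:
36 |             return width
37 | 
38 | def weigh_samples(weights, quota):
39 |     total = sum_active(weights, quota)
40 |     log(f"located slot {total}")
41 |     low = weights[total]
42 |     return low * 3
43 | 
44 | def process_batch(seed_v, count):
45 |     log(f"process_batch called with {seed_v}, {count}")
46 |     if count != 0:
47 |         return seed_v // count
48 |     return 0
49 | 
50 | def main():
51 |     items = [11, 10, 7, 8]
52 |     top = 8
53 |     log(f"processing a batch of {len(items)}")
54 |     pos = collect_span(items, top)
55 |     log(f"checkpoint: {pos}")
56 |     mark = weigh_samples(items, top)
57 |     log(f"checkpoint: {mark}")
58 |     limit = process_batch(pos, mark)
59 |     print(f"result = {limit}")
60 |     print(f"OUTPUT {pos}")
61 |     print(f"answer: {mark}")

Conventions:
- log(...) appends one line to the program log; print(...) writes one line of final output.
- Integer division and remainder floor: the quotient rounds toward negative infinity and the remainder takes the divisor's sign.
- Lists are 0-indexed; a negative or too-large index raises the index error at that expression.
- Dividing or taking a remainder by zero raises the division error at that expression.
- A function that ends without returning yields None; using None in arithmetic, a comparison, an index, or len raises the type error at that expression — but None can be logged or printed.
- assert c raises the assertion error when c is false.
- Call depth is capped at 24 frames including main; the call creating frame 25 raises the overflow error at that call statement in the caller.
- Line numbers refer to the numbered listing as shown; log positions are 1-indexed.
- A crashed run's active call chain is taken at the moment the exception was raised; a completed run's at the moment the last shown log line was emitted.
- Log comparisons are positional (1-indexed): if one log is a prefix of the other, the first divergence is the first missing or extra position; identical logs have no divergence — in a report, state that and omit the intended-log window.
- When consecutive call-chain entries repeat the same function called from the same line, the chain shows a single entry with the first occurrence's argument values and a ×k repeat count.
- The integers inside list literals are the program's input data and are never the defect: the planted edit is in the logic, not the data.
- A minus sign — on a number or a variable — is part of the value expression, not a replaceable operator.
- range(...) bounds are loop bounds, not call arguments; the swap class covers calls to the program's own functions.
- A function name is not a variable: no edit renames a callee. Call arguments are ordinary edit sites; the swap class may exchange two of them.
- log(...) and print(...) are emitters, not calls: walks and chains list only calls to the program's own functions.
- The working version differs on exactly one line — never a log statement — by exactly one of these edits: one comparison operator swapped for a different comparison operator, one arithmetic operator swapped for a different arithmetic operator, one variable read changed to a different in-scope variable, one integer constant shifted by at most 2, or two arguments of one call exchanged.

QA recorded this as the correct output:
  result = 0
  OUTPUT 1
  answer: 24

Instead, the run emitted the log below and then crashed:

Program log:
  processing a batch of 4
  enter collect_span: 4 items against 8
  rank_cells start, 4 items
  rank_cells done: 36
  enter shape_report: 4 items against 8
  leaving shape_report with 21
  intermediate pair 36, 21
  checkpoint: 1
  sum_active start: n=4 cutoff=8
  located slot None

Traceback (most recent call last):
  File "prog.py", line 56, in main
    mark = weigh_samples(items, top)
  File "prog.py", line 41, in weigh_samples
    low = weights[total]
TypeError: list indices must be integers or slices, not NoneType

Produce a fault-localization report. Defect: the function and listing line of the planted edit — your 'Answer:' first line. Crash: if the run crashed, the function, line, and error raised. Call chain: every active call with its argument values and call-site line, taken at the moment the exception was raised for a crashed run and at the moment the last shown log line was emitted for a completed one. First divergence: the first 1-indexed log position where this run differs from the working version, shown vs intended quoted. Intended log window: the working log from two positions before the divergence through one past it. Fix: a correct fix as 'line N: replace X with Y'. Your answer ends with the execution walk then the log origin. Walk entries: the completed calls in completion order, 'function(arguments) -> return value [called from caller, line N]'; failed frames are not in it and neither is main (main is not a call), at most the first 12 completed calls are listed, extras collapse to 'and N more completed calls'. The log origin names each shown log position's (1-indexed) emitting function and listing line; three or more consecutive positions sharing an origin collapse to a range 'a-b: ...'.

Answer: the defect is in sum_active at line 35.
The tell: The earliest visible damage is log position 10 — 'located slot None' rather than the intended 'located slot 3'.
Crash: weigh_samples, line 41, TypeError.
Call chain: main -> weigh_samples([11, 10, 7, 8], 8) (called at line 56).
First divergence: at position 10 the run shows 'located slot None' where the working version logs 'located slot 3'.
Intended log window:
  8: checkpoint: 1
  9: sum_active start: n=4 cutoff=8
  10: located slot 3
  11: checkpoint: 24
Execution walk:
  rank_cells([11, 10, 7, 8]) -> 36  [called from collect_span, line 26]
  shape_report([11, 10, 7, 8], 8) -> 21  [called from collect_span, line 27]
  collect_span([11, 10, 7, 8], 8) -> 1  [called from main, line 54]
  sum_active([11, 10, 7, 8], 8) -> None  [called from weigh_samples, line 39]
Log line origins:
  1: from main, line 53
  2: from collect_span, line 25
  3: from rank_cells, line 2
  4: from rank_cells, line 6
  5: from shape_report, line 10
  6: from shape_report, line 15
  7: from collect_span, line 28
  8: from main, line 55
  9: from sum_active, line 33
  10: from weigh_samples, line 40
A correct fix: line 35: replace `marks[width] == width` with `marks[width] == acc`.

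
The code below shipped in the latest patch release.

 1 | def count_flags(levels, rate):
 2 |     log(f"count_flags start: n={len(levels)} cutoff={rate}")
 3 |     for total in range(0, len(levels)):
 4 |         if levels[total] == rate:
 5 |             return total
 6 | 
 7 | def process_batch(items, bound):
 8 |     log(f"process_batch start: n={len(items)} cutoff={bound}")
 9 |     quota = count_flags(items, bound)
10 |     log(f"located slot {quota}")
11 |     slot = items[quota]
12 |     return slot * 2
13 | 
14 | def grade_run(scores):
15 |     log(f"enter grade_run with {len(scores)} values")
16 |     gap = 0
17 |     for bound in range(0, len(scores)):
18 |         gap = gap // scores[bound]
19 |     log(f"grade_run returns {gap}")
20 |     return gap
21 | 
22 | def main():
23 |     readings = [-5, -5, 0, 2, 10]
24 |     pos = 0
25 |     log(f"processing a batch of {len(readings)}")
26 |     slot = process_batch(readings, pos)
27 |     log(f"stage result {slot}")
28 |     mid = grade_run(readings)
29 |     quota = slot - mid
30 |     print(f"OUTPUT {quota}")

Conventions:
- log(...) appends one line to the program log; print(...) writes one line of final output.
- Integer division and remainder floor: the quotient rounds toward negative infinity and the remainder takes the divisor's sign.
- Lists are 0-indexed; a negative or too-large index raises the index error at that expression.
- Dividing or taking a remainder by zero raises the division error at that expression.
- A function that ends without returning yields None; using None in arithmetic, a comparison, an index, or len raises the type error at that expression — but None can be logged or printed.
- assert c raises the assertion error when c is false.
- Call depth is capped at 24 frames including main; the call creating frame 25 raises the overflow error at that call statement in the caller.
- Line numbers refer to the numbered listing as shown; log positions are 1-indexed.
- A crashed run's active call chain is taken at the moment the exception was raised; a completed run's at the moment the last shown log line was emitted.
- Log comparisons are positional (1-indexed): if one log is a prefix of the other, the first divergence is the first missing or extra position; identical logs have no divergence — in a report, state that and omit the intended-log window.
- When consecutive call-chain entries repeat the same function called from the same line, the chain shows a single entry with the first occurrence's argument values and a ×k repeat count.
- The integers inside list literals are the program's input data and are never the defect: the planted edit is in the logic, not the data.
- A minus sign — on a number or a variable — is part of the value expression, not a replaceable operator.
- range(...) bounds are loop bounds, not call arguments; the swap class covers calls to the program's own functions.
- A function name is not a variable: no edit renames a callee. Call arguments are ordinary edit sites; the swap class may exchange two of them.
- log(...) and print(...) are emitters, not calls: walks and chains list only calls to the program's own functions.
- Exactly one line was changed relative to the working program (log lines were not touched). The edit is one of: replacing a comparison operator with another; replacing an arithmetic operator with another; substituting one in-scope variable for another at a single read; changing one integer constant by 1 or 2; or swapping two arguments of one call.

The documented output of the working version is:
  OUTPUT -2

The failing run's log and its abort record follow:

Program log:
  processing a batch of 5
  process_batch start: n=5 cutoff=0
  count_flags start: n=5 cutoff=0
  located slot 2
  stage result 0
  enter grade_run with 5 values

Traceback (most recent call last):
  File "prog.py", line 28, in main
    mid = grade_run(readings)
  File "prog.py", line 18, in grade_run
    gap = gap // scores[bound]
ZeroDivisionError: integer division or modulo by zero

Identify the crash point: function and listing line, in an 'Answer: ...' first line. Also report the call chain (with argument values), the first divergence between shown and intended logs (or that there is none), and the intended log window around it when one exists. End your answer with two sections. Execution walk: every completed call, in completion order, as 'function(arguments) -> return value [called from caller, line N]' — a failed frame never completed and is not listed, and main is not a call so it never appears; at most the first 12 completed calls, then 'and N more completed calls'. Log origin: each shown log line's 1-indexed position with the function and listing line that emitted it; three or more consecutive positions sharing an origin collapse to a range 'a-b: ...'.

Answer: the error was raised in grade_run, line 18.
Key fact: The shown log is a 6-line prefix of the intended one, whose next entry is 'grade_run returns 2'.
Call chain: main -> grade_run([-5, -5, 0, 2, 10]) (called at line 28).
First divergence: position 7; the shown log stops at 6 lines while the working version next logs 'grade_run returns 2'.
Intended log window:
  5: stage result 0
  6: enter grade_run with 5 values
  7: grade_run returns 2
Execution walk:
  count_flags([-5, -5, 0, 2, 10], 0) -> 2  [called from process_batch, line 9]
  process_batch([-5, -5, 0, 2, 10], 0) -> 0  [called from main, line 26]
Log line origins:
  1: emitted by main (line 25)
  2: emitted by process_batch (line 8)
  3: emitted by count_flags (line 2)
  4: emitted by process_batch (line 10)
  5: emitted by main (line 27)
  6: emitted by grade_run (line 15)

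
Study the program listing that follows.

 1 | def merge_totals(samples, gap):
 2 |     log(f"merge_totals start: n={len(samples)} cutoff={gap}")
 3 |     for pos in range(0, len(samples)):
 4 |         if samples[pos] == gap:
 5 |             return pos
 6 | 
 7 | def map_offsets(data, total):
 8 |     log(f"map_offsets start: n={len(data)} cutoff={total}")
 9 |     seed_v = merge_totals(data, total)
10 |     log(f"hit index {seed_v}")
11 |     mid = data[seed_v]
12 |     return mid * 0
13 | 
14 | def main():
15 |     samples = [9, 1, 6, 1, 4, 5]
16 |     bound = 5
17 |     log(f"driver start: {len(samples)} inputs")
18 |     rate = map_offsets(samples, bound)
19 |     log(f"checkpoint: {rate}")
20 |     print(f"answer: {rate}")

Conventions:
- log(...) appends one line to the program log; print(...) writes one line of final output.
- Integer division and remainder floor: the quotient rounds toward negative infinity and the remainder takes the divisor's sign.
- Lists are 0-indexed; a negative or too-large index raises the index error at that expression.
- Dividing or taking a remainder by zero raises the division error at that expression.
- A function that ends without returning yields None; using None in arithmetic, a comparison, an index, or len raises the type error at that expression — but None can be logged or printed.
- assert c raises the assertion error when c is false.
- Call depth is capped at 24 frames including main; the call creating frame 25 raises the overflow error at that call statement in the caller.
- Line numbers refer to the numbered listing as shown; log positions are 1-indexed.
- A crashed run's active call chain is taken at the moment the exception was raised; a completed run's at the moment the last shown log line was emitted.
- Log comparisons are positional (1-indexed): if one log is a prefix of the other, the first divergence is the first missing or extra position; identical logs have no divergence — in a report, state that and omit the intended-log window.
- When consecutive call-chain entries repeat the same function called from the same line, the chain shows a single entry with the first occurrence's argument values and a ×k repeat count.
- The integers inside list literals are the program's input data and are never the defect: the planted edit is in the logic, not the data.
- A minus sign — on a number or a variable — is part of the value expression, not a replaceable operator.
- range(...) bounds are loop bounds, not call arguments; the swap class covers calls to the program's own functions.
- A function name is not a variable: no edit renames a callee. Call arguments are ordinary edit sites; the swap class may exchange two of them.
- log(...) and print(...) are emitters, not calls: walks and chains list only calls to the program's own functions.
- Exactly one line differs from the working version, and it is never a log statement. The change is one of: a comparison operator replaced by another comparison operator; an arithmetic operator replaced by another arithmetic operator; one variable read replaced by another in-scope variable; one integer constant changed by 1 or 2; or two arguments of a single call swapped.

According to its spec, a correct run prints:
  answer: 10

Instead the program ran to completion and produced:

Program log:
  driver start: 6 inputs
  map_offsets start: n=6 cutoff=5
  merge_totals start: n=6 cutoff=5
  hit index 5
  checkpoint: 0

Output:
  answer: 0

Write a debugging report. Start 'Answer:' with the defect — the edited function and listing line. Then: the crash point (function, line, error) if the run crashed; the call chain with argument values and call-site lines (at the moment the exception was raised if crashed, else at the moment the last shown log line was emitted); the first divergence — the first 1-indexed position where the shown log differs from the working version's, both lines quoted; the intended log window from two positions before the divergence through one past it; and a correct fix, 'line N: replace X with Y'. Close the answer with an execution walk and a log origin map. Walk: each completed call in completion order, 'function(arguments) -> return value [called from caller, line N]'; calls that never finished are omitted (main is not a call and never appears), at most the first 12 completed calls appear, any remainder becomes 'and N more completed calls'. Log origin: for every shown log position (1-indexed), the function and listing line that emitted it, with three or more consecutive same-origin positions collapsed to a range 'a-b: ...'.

Answer: the defect is in map_offsets at line 12.
Key fact: The log first diverges at position 5: the faulty run prints 'checkpoint: 0' where the working version prints 'checkpoint: 10'.
Call chain: main.
First divergence: at position 5 the run shows 'checkpoint: 0' where the working version logs 'checkpoint: 10'.
Intended log window:
  3: merge_totals start: n=6 cutoff=5
  4: hit index 5
  5: checkpoint: 10
Execution walk:
  merge_totals([9, 1, 6, 1, 4, 5], 5) -> 5  [called from map_offsets, line 9]
  map_offsets([9, 1, 6, 1, 4, 5], 5) -> 0  [called from main, line 18]
Log line origins:
  1: from main, line 17
  2: from map_offsets, line 8
  3: from merge_totals, line 2
  4: from map_offsets, line 10
  5: from main, line 19
A correct fix: line 12: replace `0` with `2`.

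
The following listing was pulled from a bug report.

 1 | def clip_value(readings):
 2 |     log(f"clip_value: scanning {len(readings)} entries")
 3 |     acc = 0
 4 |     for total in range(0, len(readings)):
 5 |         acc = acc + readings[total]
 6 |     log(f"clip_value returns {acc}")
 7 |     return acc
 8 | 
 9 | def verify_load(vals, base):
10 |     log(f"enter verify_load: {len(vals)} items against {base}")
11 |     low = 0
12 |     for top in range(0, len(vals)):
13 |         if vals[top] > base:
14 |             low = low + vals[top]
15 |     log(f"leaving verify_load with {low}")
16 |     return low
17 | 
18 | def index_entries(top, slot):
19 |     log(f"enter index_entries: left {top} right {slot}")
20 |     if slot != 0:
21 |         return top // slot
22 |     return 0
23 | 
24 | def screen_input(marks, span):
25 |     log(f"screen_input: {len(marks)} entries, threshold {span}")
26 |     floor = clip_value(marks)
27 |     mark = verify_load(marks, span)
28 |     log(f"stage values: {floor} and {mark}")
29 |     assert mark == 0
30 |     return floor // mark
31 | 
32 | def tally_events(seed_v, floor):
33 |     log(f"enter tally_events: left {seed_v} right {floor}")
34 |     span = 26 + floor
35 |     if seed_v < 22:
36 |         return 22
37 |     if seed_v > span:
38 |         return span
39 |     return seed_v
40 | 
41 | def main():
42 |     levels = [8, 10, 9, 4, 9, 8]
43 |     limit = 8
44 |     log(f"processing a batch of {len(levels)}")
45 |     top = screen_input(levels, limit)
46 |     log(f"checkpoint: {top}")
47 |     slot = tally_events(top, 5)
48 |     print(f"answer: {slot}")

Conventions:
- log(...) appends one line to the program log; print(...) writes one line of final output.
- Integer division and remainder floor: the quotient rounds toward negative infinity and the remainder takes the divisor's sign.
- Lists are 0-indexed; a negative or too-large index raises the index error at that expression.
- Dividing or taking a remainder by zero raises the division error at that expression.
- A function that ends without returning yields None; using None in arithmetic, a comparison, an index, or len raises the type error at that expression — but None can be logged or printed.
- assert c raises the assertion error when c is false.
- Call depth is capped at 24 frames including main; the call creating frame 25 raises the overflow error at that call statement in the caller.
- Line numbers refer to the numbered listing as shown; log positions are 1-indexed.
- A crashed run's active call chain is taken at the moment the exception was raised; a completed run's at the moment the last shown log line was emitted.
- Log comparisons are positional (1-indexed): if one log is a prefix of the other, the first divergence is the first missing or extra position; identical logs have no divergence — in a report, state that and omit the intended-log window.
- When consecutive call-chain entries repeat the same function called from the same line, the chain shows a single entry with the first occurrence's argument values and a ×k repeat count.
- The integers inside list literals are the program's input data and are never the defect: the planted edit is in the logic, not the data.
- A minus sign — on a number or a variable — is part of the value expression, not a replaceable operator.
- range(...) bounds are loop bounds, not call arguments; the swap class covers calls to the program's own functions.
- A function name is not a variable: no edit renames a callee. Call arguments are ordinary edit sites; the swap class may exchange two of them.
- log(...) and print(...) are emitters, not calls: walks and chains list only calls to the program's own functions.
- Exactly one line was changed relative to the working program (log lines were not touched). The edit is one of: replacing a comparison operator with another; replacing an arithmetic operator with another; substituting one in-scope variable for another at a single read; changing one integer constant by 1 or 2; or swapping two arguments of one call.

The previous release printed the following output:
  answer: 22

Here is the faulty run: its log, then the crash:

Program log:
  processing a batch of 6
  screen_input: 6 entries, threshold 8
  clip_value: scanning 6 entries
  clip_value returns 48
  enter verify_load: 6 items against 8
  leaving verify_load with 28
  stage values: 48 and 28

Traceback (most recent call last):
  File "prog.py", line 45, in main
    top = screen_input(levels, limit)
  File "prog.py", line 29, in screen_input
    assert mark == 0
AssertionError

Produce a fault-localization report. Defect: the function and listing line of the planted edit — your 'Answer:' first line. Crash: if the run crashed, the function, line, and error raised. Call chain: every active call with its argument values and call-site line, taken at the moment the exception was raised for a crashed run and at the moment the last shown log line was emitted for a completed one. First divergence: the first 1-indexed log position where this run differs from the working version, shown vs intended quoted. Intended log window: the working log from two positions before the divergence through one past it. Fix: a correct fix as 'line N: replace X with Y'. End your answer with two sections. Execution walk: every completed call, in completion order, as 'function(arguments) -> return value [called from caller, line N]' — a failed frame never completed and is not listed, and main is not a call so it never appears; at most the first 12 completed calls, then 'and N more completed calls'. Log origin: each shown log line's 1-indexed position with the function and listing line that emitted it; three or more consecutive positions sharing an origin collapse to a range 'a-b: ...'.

Answer: the defect is in screen_input at line 29.
The tell: The faulty run's log stops after 7 lines; the working version's next line would be 'checkpoint: 1'.
Crash: screen_input, line 29, AssertionError.
Call chain: main -> screen_input([8, 10, 9, 4, 9, 8], 8) (called at line 45).
First divergence: position 8 — after 7 matching lines the faulty run goes silent; intended next line 'checkpoint: 1'.
Intended log window:
  6: leaving verify_load with 28
  7: stage values: 48 and 28
  8: checkpoint: 1
  9: enter tally_events: left 1 right 5
Execution walk:
  clip_value([8, 10, 9, 4, 9, 8]) -> 48  [called from screen_input, line 26]
  verify_load([8, 10, 9, 4, 9, 8], 8) -> 28  [called from screen_input, line 27]
Log origin:
  1: from main, line 44
  2: from screen_input, line 25
  3: from clip_value, line 2
  4: from clip_value, line 6
  5: from verify_load, line 10
  6: from verify_load, line 15
  7: from screen_input, line 28
A correct fix: line 29: replace `==` with `>`.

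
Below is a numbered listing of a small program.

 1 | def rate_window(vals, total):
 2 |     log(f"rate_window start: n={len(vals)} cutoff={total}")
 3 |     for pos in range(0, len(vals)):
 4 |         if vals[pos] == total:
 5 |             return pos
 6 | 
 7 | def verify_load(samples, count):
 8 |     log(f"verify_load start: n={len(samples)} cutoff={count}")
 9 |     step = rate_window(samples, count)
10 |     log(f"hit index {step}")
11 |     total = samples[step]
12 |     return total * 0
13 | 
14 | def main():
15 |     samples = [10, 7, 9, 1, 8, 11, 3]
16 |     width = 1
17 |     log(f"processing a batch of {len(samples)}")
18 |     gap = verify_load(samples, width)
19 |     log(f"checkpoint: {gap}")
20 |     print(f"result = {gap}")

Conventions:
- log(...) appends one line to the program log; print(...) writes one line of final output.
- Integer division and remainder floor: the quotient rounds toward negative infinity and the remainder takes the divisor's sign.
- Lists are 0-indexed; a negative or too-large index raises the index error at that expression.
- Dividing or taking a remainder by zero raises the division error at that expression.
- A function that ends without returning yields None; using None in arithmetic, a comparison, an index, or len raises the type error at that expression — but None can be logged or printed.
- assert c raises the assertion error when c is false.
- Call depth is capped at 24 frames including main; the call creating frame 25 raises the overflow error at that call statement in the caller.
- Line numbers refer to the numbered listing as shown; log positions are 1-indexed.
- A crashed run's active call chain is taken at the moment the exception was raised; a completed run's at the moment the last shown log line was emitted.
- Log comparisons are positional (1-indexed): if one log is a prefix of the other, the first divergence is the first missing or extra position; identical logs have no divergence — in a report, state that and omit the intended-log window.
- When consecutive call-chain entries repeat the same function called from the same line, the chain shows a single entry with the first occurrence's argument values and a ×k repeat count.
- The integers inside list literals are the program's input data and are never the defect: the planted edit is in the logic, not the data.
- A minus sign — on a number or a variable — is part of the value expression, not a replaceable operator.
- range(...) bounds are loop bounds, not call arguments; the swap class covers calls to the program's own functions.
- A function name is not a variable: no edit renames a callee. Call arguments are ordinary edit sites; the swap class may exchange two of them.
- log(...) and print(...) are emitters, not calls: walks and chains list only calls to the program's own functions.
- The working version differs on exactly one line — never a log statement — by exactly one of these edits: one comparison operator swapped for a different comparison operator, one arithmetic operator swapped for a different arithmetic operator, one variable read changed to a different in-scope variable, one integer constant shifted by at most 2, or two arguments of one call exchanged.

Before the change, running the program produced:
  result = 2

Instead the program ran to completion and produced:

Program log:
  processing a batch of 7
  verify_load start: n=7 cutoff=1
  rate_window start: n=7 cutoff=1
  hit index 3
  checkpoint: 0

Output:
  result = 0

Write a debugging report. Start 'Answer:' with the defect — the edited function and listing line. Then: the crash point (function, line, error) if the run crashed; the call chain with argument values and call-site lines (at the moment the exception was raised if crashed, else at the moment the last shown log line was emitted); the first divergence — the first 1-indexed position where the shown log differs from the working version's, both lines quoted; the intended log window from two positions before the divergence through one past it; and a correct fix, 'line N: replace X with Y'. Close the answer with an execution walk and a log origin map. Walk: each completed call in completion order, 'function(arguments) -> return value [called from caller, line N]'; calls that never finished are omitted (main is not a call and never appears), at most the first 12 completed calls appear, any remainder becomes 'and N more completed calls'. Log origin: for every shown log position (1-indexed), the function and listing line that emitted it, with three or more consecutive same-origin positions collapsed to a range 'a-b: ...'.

Answer: the defect is in verify_load at line 12.
Core observation: Position 5 is the first bad log line: 'checkpoint: 0' should read 'checkpoint: 2'.
Call chain: main.
First divergence: at position 5 the run shows 'checkpoint: 0' where the working version logs 'checkpoint: 2'.
Intended log window:
  3: rate_window start: n=7 cutoff=1
  4: hit index 3
  5: checkpoint: 2
Execution walk:
  rate_window([10, 7, 9, 1, 8, 11, 3], 1) -> 3  [called from verify_load, line 9]
  verify_load([10, 7, 9, 1, 8, 11, 3], 1) -> 0  [called from main, line 18]
Log line origins:
  1 — main, line 17
  2 — verify_load, line 8
  3 — rate_window, line 2
  4 — verify_load, line 10
  5 — main, line 19
A correct fix: line 12: replace `0` with `2`.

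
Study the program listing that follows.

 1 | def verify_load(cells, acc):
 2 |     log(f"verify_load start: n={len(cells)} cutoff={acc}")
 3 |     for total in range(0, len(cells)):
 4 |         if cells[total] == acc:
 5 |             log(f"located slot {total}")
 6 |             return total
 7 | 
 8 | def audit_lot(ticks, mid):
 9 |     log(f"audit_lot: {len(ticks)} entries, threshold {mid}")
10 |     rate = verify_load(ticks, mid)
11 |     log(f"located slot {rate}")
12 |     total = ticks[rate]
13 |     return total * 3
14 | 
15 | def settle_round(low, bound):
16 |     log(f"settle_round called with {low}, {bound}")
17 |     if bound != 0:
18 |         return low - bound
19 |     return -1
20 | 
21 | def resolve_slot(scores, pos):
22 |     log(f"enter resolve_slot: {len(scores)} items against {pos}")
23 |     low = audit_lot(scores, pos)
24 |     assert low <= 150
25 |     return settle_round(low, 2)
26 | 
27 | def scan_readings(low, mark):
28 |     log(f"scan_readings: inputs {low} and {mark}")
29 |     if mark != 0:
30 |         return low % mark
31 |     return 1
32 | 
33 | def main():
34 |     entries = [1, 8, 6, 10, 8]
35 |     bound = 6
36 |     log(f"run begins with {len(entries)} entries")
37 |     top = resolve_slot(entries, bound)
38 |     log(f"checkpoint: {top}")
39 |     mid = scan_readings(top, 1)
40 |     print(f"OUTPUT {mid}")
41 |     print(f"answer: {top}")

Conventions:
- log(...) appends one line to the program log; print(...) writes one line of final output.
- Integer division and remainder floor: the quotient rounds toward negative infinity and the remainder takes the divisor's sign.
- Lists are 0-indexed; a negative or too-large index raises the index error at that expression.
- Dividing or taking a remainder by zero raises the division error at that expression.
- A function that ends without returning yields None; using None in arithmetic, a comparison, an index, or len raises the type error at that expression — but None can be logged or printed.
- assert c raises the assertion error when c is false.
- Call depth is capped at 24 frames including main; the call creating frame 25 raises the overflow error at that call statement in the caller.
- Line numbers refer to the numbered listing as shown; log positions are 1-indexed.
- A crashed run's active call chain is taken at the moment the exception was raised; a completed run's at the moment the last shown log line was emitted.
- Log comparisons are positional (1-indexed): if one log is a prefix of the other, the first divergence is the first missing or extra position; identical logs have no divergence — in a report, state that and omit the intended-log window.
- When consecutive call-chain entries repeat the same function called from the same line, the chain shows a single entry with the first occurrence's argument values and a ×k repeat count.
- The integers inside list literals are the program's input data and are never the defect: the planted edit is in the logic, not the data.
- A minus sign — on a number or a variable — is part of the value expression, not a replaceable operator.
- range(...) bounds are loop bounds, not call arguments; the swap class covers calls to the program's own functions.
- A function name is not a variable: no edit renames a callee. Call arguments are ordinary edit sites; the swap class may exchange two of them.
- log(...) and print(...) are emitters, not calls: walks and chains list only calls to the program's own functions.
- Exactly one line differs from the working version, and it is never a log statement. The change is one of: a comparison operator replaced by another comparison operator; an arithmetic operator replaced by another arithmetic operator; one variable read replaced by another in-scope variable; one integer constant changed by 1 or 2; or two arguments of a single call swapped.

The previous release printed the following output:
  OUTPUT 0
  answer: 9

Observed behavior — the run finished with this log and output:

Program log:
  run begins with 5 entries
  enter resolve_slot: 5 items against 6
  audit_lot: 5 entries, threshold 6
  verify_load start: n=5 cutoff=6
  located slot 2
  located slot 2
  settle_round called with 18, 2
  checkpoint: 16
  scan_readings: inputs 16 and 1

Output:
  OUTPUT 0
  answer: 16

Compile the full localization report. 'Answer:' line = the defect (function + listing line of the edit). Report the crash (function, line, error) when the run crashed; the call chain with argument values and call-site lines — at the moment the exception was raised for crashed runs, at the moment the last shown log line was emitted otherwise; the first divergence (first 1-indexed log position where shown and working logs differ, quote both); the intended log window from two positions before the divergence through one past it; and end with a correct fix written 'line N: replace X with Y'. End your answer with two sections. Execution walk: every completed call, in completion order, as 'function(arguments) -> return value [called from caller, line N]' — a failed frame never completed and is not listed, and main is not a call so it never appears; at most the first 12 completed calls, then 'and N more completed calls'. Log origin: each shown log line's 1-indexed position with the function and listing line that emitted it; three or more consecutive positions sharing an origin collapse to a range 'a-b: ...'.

Answer: the defect is in settle_round at line 18.
The tell: The earliest visible damage is log position 8 — 'checkpoint: 16' rather than the intended 'checkpoint: 9'.
Call chain: main -> scan_readings(16, 1) (called at line 39).
First divergence: position 8 — shown 'checkpoint: 16', intended 'checkpoint: 9'.
Intended log window:
  6: located slot 2
  7: settle_round called with 18, 2
  8: checkpoint: 9
  9: scan_readings: inputs 9 and 1
Execution walk:
  verify_load([1, 8, 6, 10, 8], 6) -> 2  [called from audit_lot, line 10]
  audit_lot([1, 8, 6, 10, 8], 6) -> 18  [called from resolve_slot, line 23]
  settle_round(18, 2) -> 16  [called from resolve_slot, line 25]
  resolve_slot([1, 8, 6, 10, 8], 6) -> 16  [called from main, line 37]
  scan_readings(16, 1) -> 0  [called from main, line 39]
Log line origins:
  1: emitted by main (line 36)
  2: emitted by resolve_slot (line 22)
  3: emitted by audit_lot (line 9)
  4: emitted by verify_load (line 2)
  5: emitted by verify_load (line 5)
  6: emitted by audit_lot (line 11)
  7: emitted by settle_round (line 16)
  8: emitted by main (line 38)
  9: emitted by scan_readings (line 28)
A correct fix: line 18: replace `-` with `//`.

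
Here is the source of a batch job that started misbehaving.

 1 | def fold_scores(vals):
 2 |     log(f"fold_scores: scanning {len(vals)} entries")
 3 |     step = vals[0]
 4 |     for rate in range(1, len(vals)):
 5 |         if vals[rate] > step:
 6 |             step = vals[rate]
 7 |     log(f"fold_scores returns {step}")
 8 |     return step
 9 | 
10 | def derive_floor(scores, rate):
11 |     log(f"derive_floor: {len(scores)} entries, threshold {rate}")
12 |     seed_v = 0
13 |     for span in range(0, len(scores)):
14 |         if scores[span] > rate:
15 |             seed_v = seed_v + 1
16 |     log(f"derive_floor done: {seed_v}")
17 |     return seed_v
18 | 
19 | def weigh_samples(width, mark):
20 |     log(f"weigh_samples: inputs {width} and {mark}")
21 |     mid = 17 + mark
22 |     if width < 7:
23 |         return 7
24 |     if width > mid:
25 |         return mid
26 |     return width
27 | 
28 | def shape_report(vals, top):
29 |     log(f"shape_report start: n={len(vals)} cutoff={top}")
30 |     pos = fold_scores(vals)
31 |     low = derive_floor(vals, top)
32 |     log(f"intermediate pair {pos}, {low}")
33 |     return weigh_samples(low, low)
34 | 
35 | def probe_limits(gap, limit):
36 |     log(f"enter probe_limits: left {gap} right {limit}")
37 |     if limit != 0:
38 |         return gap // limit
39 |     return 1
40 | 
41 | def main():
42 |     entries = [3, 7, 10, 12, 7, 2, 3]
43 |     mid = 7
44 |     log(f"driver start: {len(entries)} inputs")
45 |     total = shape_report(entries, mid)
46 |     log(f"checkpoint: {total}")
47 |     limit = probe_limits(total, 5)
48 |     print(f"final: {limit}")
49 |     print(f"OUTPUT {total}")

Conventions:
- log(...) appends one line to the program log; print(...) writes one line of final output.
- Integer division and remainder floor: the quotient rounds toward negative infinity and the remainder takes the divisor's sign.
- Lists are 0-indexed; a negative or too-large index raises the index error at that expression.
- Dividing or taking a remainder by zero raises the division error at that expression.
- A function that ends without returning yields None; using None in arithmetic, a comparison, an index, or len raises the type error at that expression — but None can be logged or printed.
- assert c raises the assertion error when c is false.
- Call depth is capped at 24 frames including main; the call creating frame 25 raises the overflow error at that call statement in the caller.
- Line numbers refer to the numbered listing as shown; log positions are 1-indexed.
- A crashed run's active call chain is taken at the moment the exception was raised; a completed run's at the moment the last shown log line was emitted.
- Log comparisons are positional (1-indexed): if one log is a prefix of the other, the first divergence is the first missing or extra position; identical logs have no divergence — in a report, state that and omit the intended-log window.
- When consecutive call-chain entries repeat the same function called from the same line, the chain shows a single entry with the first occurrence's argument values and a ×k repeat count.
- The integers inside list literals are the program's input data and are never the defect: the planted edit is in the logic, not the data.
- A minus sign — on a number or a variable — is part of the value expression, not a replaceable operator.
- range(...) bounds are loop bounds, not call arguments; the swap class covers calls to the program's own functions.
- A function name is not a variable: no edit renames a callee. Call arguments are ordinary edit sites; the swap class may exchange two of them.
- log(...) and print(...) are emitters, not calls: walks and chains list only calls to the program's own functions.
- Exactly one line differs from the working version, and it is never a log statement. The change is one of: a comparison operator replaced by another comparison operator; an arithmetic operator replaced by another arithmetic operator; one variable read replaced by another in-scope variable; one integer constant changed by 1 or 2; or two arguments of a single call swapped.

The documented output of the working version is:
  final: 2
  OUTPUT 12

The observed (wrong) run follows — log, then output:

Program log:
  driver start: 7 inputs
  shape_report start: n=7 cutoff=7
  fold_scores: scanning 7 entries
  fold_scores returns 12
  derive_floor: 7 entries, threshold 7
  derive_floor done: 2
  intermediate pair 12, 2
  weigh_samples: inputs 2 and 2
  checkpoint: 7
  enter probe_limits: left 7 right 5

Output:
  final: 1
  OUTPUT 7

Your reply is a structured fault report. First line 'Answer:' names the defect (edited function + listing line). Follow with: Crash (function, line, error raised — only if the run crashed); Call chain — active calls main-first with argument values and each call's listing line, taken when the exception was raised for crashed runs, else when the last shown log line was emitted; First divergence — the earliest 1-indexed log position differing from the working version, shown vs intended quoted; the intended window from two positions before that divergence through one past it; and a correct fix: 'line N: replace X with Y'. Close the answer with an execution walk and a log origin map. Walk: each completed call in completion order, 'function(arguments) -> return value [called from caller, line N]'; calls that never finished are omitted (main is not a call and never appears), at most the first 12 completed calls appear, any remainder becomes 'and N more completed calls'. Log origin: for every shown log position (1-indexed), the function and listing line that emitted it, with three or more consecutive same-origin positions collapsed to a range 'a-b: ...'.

Answer: the defect is in shape_report at line 33.
Key fact: Log line 8 is where behavior first shows: 'weigh_samples: inputs 2 and 2' appears instead of 'weigh_samples: inputs 12 and 2'.
Call chain: main -> probe_limits(7, 5) (called at line 47).
First divergence: position 8; shown 'weigh_samples: inputs 2 and 2' vs intended 'weigh_samples: inputs 12 and 2'.
Intended log window:
  6: derive_floor done: 2
  7: intermediate pair 12, 2
  8: weigh_samples: inputs 12 and 2
  9: checkpoint: 12
Execution walk:
  fold_scores([3, 7, 10, 12, 7, 2, 3]) -> 12  [called from shape_report, line 30]
  derive_floor([3, 7, 10, 12, 7, 2, 3], 7) -> 2  [called from shape_report, line 31]
  weigh_samples(2, 2) -> 7  [called from shape_report, line 33]
  shape_report([3, 7, 10, 12, 7, 2, 3], 7) -> 7  [called from main, line 45]
  probe_limits(7, 5) -> 1  [called from main, line 47]
Log origins:
  1: logged in main at line 44
  2: logged in shape_report at line 29
  3: logged in fold_scores at line 2
  4: logged in fold_scores at line 7
  5: logged in derive_floor at line 11
  6: logged in derive_floor at line 16
  7: logged in shape_report at line 32
  8: logged in weigh_samples at line 20
  9: logged in main at line 46
  10: logged in probe_limits at line 36
A correct fix: line 33: replace `weigh_samples(low, low)` with `weigh_samples(pos, low)`.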